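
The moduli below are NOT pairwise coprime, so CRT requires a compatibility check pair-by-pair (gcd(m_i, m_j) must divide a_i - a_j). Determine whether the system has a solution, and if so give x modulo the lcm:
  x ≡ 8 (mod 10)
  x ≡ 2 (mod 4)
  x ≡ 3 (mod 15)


Moduli 10, 4, 15 are not pairwise coprime, so CRT works modulo lcm(m_i) when all pairwise compatibility conditions hold.
Pairwise compatibility: gcd(m_i, m_j) must divide a_i - a_j for every pair.
Merge one congruence at a time:
  Start: x ≡ 8 (mod 10).
  Combine with x ≡ 2 (mod 4): gcd(10, 4) = 2; 2 - 8 = -6, which IS divisible by 2, so compatible.
    Write x = 8 + 10·t and substitute into x ≡ 2 (mod 4): 10·t ≡ 2 − 8 = -6 (mod 4).
    Divide the congruence (and modulus) by g = 2: 5·t ≡ -3 (mod 2).
    Reduce coefficients mod 2: 1·t ≡ 1 (mod 2).
    So t ≡ 1 (mod 2).
    Then x = 8 + 10·1 = 18, valid modulo lcm(10, 4) = 20: x ≡ 18 (mod 20).
  Combine with x ≡ 3 (mod 15): gcd(20, 15) = 5; 3 - 18 = -15, which IS divisible by 5, so compatible.
    Write x = 18 + 20·t and substitute into x ≡ 3 (mod 15): 20·t ≡ 3 − 18 = -15 (mod 15).
    Divide the congruence (and modulus) by g = 5: 4·t ≡ -3 (mod 3).
    Reduce coefficients mod 3: 1·t ≡ 0 (mod 3).
    So t ≡ 0 (mod 3).
    Then x = 18 + 20·0 = 18, valid modulo lcm(20, 15) = 60: x ≡ 18 (mod 60).
Verify: 18 mod 10 = 8, 18 mod 4 = 2, 18 mod 15 = 3.

x ≡ 18 (mod 60).


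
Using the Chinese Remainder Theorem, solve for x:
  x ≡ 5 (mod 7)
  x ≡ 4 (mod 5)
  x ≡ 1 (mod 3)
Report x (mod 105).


Moduli 7, 5, 3 are pairwise coprime; by CRT there is a unique solution modulo M = 7 · 5 · 3 = 105.
Solve pairwise, accumulating the modulus:
  Start with x ≡ 5 (mod 7).
  Combine with x ≡ 4 (mod 5): since gcd(7, 5) = 1, we get a unique residue mod 35.
    Write x = 5 + 7·t and substitute into x ≡ 4 (mod 5): 7·t ≡ 4 − 5 = -1 (mod 5).
    Reduce coefficients mod 5: 2·t ≡ 4 (mod 5).
    The inverse of 2 mod 5 is 3 (since 2·3 = 6 = 1·5 + 1), so t ≡ 3·4 = 12 ≡ 2 (mod 5).
    Then x = 5 + 7·2 = 19, valid modulo lcm(7, 5) = 35: x ≡ 19 (mod 35).
  Combine with x ≡ 1 (mod 3): since gcd(35, 3) = 1, we get a unique residue mod 105.
    Write x = 19 + 35·t and substitute into x ≡ 1 (mod 3): 35·t ≡ 1 − 19 = -18 (mod 3).
    Reduce coefficients mod 3: 2·t ≡ 0 (mod 3).
    The inverse of 2 mod 3 is 2 (since 2·2 = 4 = 1·3 + 1), so t ≡ 2·0 = 0 ≡ 0 (mod 3).
    Then x = 19 + 35·0 = 19, valid modulo lcm(35, 3) = 105: x ≡ 19 (mod 105).
Verify: 19 mod 7 = 5 ✓, 19 mod 5 = 4 ✓, 19 mod 3 = 1 ✓.

x ≡ 19 (mod 105).


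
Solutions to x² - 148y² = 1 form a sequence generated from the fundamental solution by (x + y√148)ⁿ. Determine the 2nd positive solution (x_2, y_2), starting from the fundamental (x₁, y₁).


Step 1: Find the fundamental solution (x₁, y₁) of x² - 148y² = 1.
  Expand √148 as a continued fraction. a₀ = ⌊√148⌋ = 12; iterate m_{k+1} = d_k·a_k − m_k, d_{k+1} = (148 − m_{k+1}²)/d_k, a_{k+1} = ⌊(a₀ + m_{k+1})/d_{k+1}⌋ (starting m₀ = 0, d₀ = 1), with convergents p_k = a_k·p_{k-1} + p_{k-2}, q_k = a_k·q_{k-1} + q_{k-2} (p₋₁ = 1, q₋₁ = 0):
  k = 0: a₀ = 12; p₀/q₀ = 12/1; p₀² − 148·q₀² = 144 − 148 = -4.
  k = 1: m = 12, d = 4, a = ⌊(12 + 12)/4⌋ = 6; p/q = (6·12 + 1)/(6·1 + 0) = 73/6; p² − 148·q² = 5329 − 5328 = 1.
  The first convergent with p² − 148·q² = 1 gives the fundamental solution (x₁, y₁) = (73, 6).
Step 2: Apply the recurrence (x_{n+1}, y_{n+1}) = (x₁x_n + 148y₁y_n, x₁y_n + y₁x_n) repeatedly.
  From (x_1, y_1) = (73, 6): x_2 = 73·73 + 148·6·6 = 10657; y_2 = 73·6 + 6·73 = 876.
Step 3: Verify x_2² - 148·y_2² = 113571649 - 113571648 = 1 (should be 1). ✓

(x_1, y_1) = (73, 6); (x_2, y_2) = (10657, 876).


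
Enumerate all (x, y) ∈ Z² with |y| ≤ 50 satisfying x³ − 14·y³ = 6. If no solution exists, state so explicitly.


The equation is x³ - 14y³ = 6. For fixed y, x³ = 14·y³ + 6, so a solution requires the RHS to be a perfect cube.
Strategy: iterate y from -50 to 50, compute RHS = 14·y³ + 6, and check whether it is a (positive or negative) perfect cube.
Check small values of y:
  y = 0: RHS = 6 is not a perfect cube.
  y = 1: RHS = 20 is not a perfect cube.
  y = -1: RHS = -8 = (-2)³ ⇒ x = -2 works.
  y = 2: RHS = 118 is not a perfect cube.
  y = -2: RHS = -106 is not a perfect cube.
  y = 3: RHS = 384 is not a perfect cube.
  y = -3: RHS = -372 is not a perfect cube.
Continuing the search up to |y| = 50 finds no further solutions beyond those listed.
Collected solutions: (-2, -1).

Solutions (with |y| ≤ 50): (-2, -1).


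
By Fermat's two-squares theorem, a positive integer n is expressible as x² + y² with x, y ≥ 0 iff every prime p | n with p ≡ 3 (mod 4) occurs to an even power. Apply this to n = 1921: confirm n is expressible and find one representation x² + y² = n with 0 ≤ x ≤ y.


Step 1: Factor n = 1921 = 17 · 113.
Step 2: Check the mod-4 condition on each prime factor: 17 ≡ 1 (mod 4), exponent 1; 113 ≡ 1 (mod 4), exponent 1.
All primes ≡ 3 (mod 4) appear to even exponent (or don't appear), so by the two-squares theorem n IS expressible as a sum of two squares.
Step 3: Build a representation. Here n = 17 · 113 is a product of primes ≡ 1 (mod 4). Each prime p ≡ 1 (mod 4) is itself a sum of two squares; find a² by testing p − a² for a perfect square:
  17: 17 − 1² = 16 = 4² ⇒ 17 = 1² + 4².
  113: 113 − 1² = 112, 113 − 2² = 109, 113 − 3² = 104, 113 − 4² = 97, 113 − 5² = 88, 113 − 6² = 77, 113 − 7² = 64 = 8² ⇒ 113 = 7² + 8².
  Combine using the Brahmagupta–Fibonacci identity (a² + b²)(c² + d²) = (ac − bd)² + (ad + bc)² = (ac + bd)² + (ad − bc)²:
  17 · 113 = 1921: from (1² + 4²)(7² + 8²), take (1·7 − 4·8, 1·8 + 4·7) = (7 − 32, 8 + 28) = (-25, 36); dropping signs (only squares matter) gives (25, 36); check 25² + 36² = 625 + 1296 = 1921 ✓.
Step 4: Order so x ≤ y and verify: 25² + 36² = 625 + 1296 = 1921 = n. ✓

n = 1921 = 25² + 36² (one valid representation with x ≤ y).


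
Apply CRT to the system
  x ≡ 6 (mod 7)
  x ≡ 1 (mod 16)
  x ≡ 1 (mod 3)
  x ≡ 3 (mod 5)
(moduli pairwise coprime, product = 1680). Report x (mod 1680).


Product of moduli M = 7 · 16 · 3 · 5 = 1680.
Merge one congruence at a time:
  Start: x ≡ 6 (mod 7).
  Combine with x ≡ 1 (mod 16); new modulus lcm = 112.
    Write x = 6 + 7·t and substitute into x ≡ 1 (mod 16): 7·t ≡ 1 − 6 = -5 (mod 16).
    Reduce coefficients mod 16: 7·t ≡ 11 (mod 16).
    The inverse of 7 mod 16 is 7 (since 7·7 = 49 = 3·16 + 1), so t ≡ 7·11 = 77 ≡ 13 (mod 16).
    Then x = 6 + 7·13 = 97, valid modulo lcm(7, 16) = 112: x ≡ 97 (mod 112).
  Combine with x ≡ 1 (mod 3); new modulus lcm = 336.
    Write x = 97 + 112·t and substitute into x ≡ 1 (mod 3): 112·t ≡ 1 − 97 = -96 (mod 3).
    Reduce coefficients mod 3: 1·t ≡ 0 (mod 3).
    So t ≡ 0 (mod 3).
    Then x = 97 + 112·0 = 97, valid modulo lcm(112, 3) = 336: x ≡ 97 (mod 336).
  Combine with x ≡ 3 (mod 5); new modulus lcm = 1680.
    Write x = 97 + 336·t and substitute into x ≡ 3 (mod 5): 336·t ≡ 3 − 97 = -94 (mod 5).
    Reduce coefficients mod 5: 1·t ≡ 1 (mod 5).
    So t ≡ 1 (mod 5).
    Then x = 97 + 336·1 = 433, valid modulo lcm(336, 5) = 1680: x ≡ 433 (mod 1680).
Verify against each original: 433 mod 7 = 6, 433 mod 16 = 1, 433 mod 3 = 1, 433 mod 5 = 3.

x ≡ 433 (mod 1680).


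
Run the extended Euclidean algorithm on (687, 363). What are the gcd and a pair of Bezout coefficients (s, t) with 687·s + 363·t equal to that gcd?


Euclidean algorithm on (687, 363) — divide until remainder is 0:
  687 = 1 · 363 + 324
  363 = 1 · 324 + 39
  324 = 8 · 39 + 12
  39 = 3 · 12 + 3
  12 = 4 · 3 + 0
gcd(687, 363) = 3.
Track Bezout coefficients alongside the remainders: start with r₀ = 687 = a·1 + b·0 (s = 1, t = 0) and r₁ = 363 = a·0 + b·1 (s = 0, t = 1); each new remainder r_{k+1} = r_{k-1} − q_k·r_k inherits s_{k+1} = s_{k-1} − q_k·s_k, t_{k+1} = t_{k-1} − q_k·t_k, so r_k = a·s_k + b·t_k at every step:
  q = 1: r = 324, s = 1 − 1·0 = 1, t = 0 − 1·1 = -1  (check: 687·1 + 363·(-1) = 324)
  q = 1: r = 39, s = 0 − 1·1 = -1, t = 1 − 1·(-1) = 2  (check: 687·(-1) + 363·2 = 39)
  q = 8: r = 12, s = 1 − 8·(-1) = 9, t = -1 − 8·2 = -17  (check: 687·9 + 363·(-17) = 12)
  q = 3: r = 3, s = -1 − 3·9 = -28, t = 2 − 3·(-17) = 53  (check: 687·(-28) + 363·53 = 3)
The row with r = 3 (the gcd) gives the Bezout coefficients s = -28, t = 53.
Result: 687 · (-28) + 363 · (53) = 3.

gcd(687, 363) = 3; s = -28, t = 53 (check: 687·(-28) + 363·53 = 3).


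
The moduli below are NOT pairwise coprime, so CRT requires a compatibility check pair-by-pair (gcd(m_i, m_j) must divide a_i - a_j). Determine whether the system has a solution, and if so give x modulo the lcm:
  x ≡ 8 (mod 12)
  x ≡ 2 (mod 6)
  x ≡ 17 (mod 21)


Moduli 12, 6, 21 are not pairwise coprime, so CRT works modulo lcm(m_i) when all pairwise compatibility conditions hold.
Pairwise compatibility: gcd(m_i, m_j) must divide a_i - a_j for every pair.
Merge one congruence at a time:
  Start: x ≡ 8 (mod 12).
  Combine with x ≡ 2 (mod 6): gcd(12, 6) = 6; 2 - 8 = -6, which IS divisible by 6, so compatible.
    Write x = 8 + 12·t and substitute into x ≡ 2 (mod 6): 12·t ≡ 2 − 8 = -6 (mod 6).
    Divide the congruence (and modulus) by g = 6: 2·t ≡ -1 (mod 1).
    Modulo 1 every t works; take t = 0.
    Then x = 8 + 12·0 = 8, valid modulo lcm(12, 6) = 12: x ≡ 8 (mod 12).
  Combine with x ≡ 17 (mod 21): gcd(12, 21) = 3; 17 - 8 = 9, which IS divisible by 3, so compatible.
    Write x = 8 + 12·t and substitute into x ≡ 17 (mod 21): 12·t ≡ 17 − 8 = 9 (mod 21).
    Divide the congruence (and modulus) by g = 3: 4·t ≡ 3 (mod 7).
    The inverse of 4 mod 7 is 2 (since 4·2 = 8 = 1·7 + 1), so t ≡ 2·3 = 6 ≡ 6 (mod 7).
    Then x = 8 + 12·6 = 80, valid modulo lcm(12, 21) = 84: x ≡ 80 (mod 84).
Verify: 80 mod 12 = 8, 80 mod 6 = 2, 80 mod 21 = 17.

x ≡ 80 (mod 84).


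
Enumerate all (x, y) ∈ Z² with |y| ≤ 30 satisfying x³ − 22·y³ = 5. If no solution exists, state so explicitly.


The equation is x³ - 22y³ = 5. For fixed y, x³ = 22·y³ + 5, so a solution requires the RHS to be a perfect cube.
Strategy: iterate y from -30 to 30, compute RHS = 22·y³ + 5, and check whether it is a (positive or negative) perfect cube.
Check small values of y:
  y = 0: RHS = 5 is not a perfect cube.
  y = 1: RHS = 27 = (3)³ ⇒ x = 3 works.
  y = -1: RHS = -17 is not a perfect cube.
  y = 2: RHS = 181 is not a perfect cube.
  y = -2: RHS = -171 is not a perfect cube.
  y = 3: RHS = 599 is not a perfect cube.
  y = -3: RHS = -589 is not a perfect cube.
Continuing the search up to |y| = 30 finds no further solutions beyond those listed.
Collected solutions: (3, 1).

Solutions (with |y| ≤ 30): (3, 1).


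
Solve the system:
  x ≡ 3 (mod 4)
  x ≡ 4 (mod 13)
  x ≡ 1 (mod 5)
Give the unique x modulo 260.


Moduli 4, 13, 5 are pairwise coprime; by CRT there is a unique solution modulo M = 4 · 13 · 5 = 260.
Solve pairwise, accumulating the modulus:
  Start with x ≡ 3 (mod 4).
  Combine with x ≡ 4 (mod 13): since gcd(4, 13) = 1, we get a unique residue mod 52.
    Write x = 3 + 4·t and substitute into x ≡ 4 (mod 13): 4·t ≡ 4 − 3 = 1 (mod 13).
    The inverse of 4 mod 13 is 10 (since 4·10 = 40 = 3·13 + 1), so t ≡ 10·1 = 10 ≡ 10 (mod 13).
    Then x = 3 + 4·10 = 43, valid modulo lcm(4, 13) = 52: x ≡ 43 (mod 52).
  Combine with x ≡ 1 (mod 5): since gcd(52, 5) = 1, we get a unique residue mod 260.
    Write x = 43 + 52·t and substitute into x ≡ 1 (mod 5): 52·t ≡ 1 − 43 = -42 (mod 5).
    Reduce coefficients mod 5: 2·t ≡ 3 (mod 5).
    The inverse of 2 mod 5 is 3 (since 2·3 = 6 = 1·5 + 1), so t ≡ 3·3 = 9 ≡ 4 (mod 5).
    Then x = 43 + 52·4 = 251, valid modulo lcm(52, 5) = 260: x ≡ 251 (mod 260).
Verify: 251 mod 4 = 3 ✓, 251 mod 13 = 4 ✓, 251 mod 5 = 1 ✓.

x ≡ 251 (mod 260).


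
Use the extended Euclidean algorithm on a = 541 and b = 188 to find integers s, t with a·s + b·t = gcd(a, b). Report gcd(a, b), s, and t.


Euclidean algorithm on (541, 188) — divide until remainder is 0:
  541 = 2 · 188 + 165
  188 = 1 · 165 + 23
  165 = 7 · 23 + 4
  23 = 5 · 4 + 3
  4 = 1 · 3 + 1
  3 = 3 · 1 + 0
gcd(541, 188) = 1.
Track Bezout coefficients alongside the remainders: start with r₀ = 541 = a·1 + b·0 (s = 1, t = 0) and r₁ = 188 = a·0 + b·1 (s = 0, t = 1); each new remainder r_{k+1} = r_{k-1} − q_k·r_k inherits s_{k+1} = s_{k-1} − q_k·s_k, t_{k+1} = t_{k-1} − q_k·t_k, so r_k = a·s_k + b·t_k at every step:
  q = 2: r = 165, s = 1 − 2·0 = 1, t = 0 − 2·1 = -2  (check: 541·1 + 188·(-2) = 165)
  q = 1: r = 23, s = 0 − 1·1 = -1, t = 1 − 1·(-2) = 3  (check: 541·(-1) + 188·3 = 23)
  q = 7: r = 4, s = 1 − 7·(-1) = 8, t = -2 − 7·3 = -23  (check: 541·8 + 188·(-23) = 4)
  q = 5: r = 3, s = -1 − 5·8 = -41, t = 3 − 5·(-23) = 118  (check: 541·(-41) + 188·118 = 3)
  q = 1: r = 1, s = 8 − 1·(-41) = 49, t = -23 − 1·118 = -141  (check: 541·49 + 188·(-141) = 1)
The row with r = 1 (the gcd) gives the Bezout coefficients s = 49, t = -141.
Result: 541 · (49) + 188 · (-141) = 1.

gcd(541, 188) = 1; s = 49, t = -141 (check: 541·49 + 188·(-141) = 1).


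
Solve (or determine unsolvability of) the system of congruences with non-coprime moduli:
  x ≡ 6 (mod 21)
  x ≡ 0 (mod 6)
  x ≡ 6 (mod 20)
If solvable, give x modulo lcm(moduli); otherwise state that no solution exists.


Moduli 21, 6, 20 are not pairwise coprime, so CRT works modulo lcm(m_i) when all pairwise compatibility conditions hold.
Pairwise compatibility: gcd(m_i, m_j) must divide a_i - a_j for every pair.
Merge one congruence at a time:
  Start: x ≡ 6 (mod 21).
  Combine with x ≡ 0 (mod 6): gcd(21, 6) = 3; 0 - 6 = -6, which IS divisible by 3, so compatible.
    Write x = 6 + 21·t and substitute into x ≡ 0 (mod 6): 21·t ≡ 0 − 6 = -6 (mod 6).
    Divide the congruence (and modulus) by g = 3: 7·t ≡ -2 (mod 2).
    Reduce coefficients mod 2: 1·t ≡ 0 (mod 2).
    So t ≡ 0 (mod 2).
    Then x = 6 + 21·0 = 6, valid modulo lcm(21, 6) = 42: x ≡ 6 (mod 42).
  Combine with x ≡ 6 (mod 20): gcd(42, 20) = 2; 6 - 6 = 0, which IS divisible by 2, so compatible.
    Write x = 6 + 42·t and substitute into x ≡ 6 (mod 20): 42·t ≡ 6 − 6 = 0 (mod 20).
    Divide the congruence (and modulus) by g = 2: 21·t ≡ 0 (mod 10).
    Reduce coefficients mod 10: 1·t ≡ 0 (mod 10).
    So t ≡ 0 (mod 10).
    Then x = 6 + 42·0 = 6, valid modulo lcm(42, 20) = 420: x ≡ 6 (mod 420).
Verify: 6 mod 21 = 6, 6 mod 6 = 0, 6 mod 20 = 6.

x ≡ 6 (mod 420).


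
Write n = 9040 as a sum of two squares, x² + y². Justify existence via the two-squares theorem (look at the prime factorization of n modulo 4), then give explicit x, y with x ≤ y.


Step 1: Factor n = 9040 = 2^4 · 5 · 113.
Step 2: Check the mod-4 condition on each prime factor: 2 = 2 (special); 5 ≡ 1 (mod 4), exponent 1; 113 ≡ 1 (mod 4), exponent 1.
All primes ≡ 3 (mod 4) appear to even exponent (or don't appear), so by the two-squares theorem n IS expressible as a sum of two squares.
Step 3: Build a representation. Group n = k² · m with k = 4 and m = 5 · 113 = 565 (a product of primes ≡ 1 (mod 4)); a representation of m scales to one of n via (k·x)² + (k·y)² = k²(x² + y²). Each prime p ≡ 1 (mod 4) is itself a sum of two squares; find a² by testing p − a² for a perfect square:
  5: 5 − 1² = 4 = 2² ⇒ 5 = 1² + 2².
  113: 113 − 1² = 112, 113 − 2² = 109, 113 − 3² = 104, 113 − 4² = 97, 113 − 5² = 88, 113 − 6² = 77, 113 − 7² = 64 = 8² ⇒ 113 = 7² + 8².
  Combine using the Brahmagupta–Fibonacci identity (a² + b²)(c² + d²) = (ac − bd)² + (ad + bc)² = (ac + bd)² + (ad − bc)²:
  5 · 113 = 565: from (1² + 2²)(7² + 8²), take (1·7 − 2·8, 1·8 + 2·7) = (7 − 16, 8 + 14) = (-9, 22); dropping signs (only squares matter) gives (9, 22); check 9² + 22² = 81 + 484 = 565 ✓.
  Scale by k = 4: (4·9, 4·22) = (36, 88).
Step 4: Order so x ≤ y and verify: 36² + 88² = 1296 + 7744 = 9040 = n. ✓

n = 9040 = 36² + 88² (one valid representation with x ≤ y).


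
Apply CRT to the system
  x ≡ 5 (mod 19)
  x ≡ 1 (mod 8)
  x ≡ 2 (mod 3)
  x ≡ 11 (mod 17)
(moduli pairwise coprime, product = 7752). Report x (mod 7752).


Product of moduli M = 19 · 8 · 3 · 17 = 7752.
Merge one congruence at a time:
  Start: x ≡ 5 (mod 19).
  Combine with x ≡ 1 (mod 8); new modulus lcm = 152.
    Write x = 5 + 19·t and substitute into x ≡ 1 (mod 8): 19·t ≡ 1 − 5 = -4 (mod 8).
    Reduce coefficients mod 8: 3·t ≡ 4 (mod 8).
    The inverse of 3 mod 8 is 3 (since 3·3 = 9 = 1·8 + 1), so t ≡ 3·4 = 12 ≡ 4 (mod 8).
    Then x = 5 + 19·4 = 81, valid modulo lcm(19, 8) = 152: x ≡ 81 (mod 152).
  Combine with x ≡ 2 (mod 3); new modulus lcm = 456.
    Write x = 81 + 152·t and substitute into x ≡ 2 (mod 3): 152·t ≡ 2 − 81 = -79 (mod 3).
    Reduce coefficients mod 3: 2·t ≡ 2 (mod 3).
    The inverse of 2 mod 3 is 2 (since 2·2 = 4 = 1·3 + 1), so t ≡ 2·2 = 4 ≡ 1 (mod 3).
    Then x = 81 + 152·1 = 233, valid modulo lcm(152, 3) = 456: x ≡ 233 (mod 456).
  Combine with x ≡ 11 (mod 17); new modulus lcm = 7752.
    Write x = 233 + 456·t and substitute into x ≡ 11 (mod 17): 456·t ≡ 11 − 233 = -222 (mod 17).
    Reduce coefficients mod 17: 14·t ≡ 16 (mod 17).
    The inverse of 14 mod 17 is 11 (since 14·11 = 154 = 9·17 + 1), so t ≡ 11·16 = 176 ≡ 6 (mod 17).
    Then x = 233 + 456·6 = 2969, valid modulo lcm(456, 17) = 7752: x ≡ 2969 (mod 7752).
Verify against each original: 2969 mod 19 = 5, 2969 mod 8 = 1, 2969 mod 3 = 2, 2969 mod 17 = 11.

x ≡ 2969 (mod 7752).


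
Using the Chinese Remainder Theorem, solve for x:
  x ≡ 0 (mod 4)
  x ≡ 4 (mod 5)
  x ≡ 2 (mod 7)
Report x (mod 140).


Moduli 4, 5, 7 are pairwise coprime; by CRT there is a unique solution modulo M = 4 · 5 · 7 = 140.
Solve pairwise, accumulating the modulus:
  Start with x ≡ 0 (mod 4).
  Combine with x ≡ 4 (mod 5): since gcd(4, 5) = 1, we get a unique residue mod 20.
    Write x = 0 + 4·t and substitute into x ≡ 4 (mod 5): 4·t ≡ 4 − 0 = 4 (mod 5).
    The inverse of 4 mod 5 is 4 (since 4·4 = 16 = 3·5 + 1), so t ≡ 4·4 = 16 ≡ 1 (mod 5).
    Then x = 0 + 4·1 = 4, valid modulo lcm(4, 5) = 20: x ≡ 4 (mod 20).
  Combine with x ≡ 2 (mod 7): since gcd(20, 7) = 1, we get a unique residue mod 140.
    Write x = 4 + 20·t and substitute into x ≡ 2 (mod 7): 20·t ≡ 2 − 4 = -2 (mod 7).
    Reduce coefficients mod 7: 6·t ≡ 5 (mod 7).
    The inverse of 6 mod 7 is 6 (since 6·6 = 36 = 5·7 + 1), so t ≡ 6·5 = 30 ≡ 2 (mod 7).
    Then x = 4 + 20·2 = 44, valid modulo lcm(20, 7) = 140: x ≡ 44 (mod 140).
Verify: 44 mod 4 = 0 ✓, 44 mod 5 = 4 ✓, 44 mod 7 = 2 ✓.

x ≡ 44 (mod 140).


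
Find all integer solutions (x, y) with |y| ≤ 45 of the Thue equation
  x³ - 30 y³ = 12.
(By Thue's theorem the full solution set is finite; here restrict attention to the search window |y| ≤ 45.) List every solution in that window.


The equation is x³ - 30y³ = 12. For fixed y, x³ = 30·y³ + 12, so a solution requires the RHS to be a perfect cube.
Strategy: iterate y from -45 to 45, compute RHS = 30·y³ + 12, and check whether it is a (positive or negative) perfect cube.
Check small values of y:
  y = 0: RHS = 12 is not a perfect cube.
  y = 1: RHS = 42 is not a perfect cube.
  y = -1: RHS = -18 is not a perfect cube.
  y = 2: RHS = 252 is not a perfect cube.
  y = -2: RHS = -228 is not a perfect cube.
  y = 3: RHS = 822 is not a perfect cube.
  y = -3: RHS = -798 is not a perfect cube.
Continuing the search up to |y| = 45 finds no solutions either.
No (x, y) in the scanned range satisfies the equation.

No integer solutions with |y| ≤ 45.


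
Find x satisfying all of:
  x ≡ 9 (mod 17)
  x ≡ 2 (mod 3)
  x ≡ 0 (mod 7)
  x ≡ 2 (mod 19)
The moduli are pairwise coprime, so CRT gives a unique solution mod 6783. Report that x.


Product of moduli M = 17 · 3 · 7 · 19 = 6783.
Merge one congruence at a time:
  Start: x ≡ 9 (mod 17).
  Combine with x ≡ 2 (mod 3); new modulus lcm = 51.
    Write x = 9 + 17·t and substitute into x ≡ 2 (mod 3): 17·t ≡ 2 − 9 = -7 (mod 3).
    Reduce coefficients mod 3: 2·t ≡ 2 (mod 3).
    The inverse of 2 mod 3 is 2 (since 2·2 = 4 = 1·3 + 1), so t ≡ 2·2 = 4 ≡ 1 (mod 3).
    Then x = 9 + 17·1 = 26, valid modulo lcm(17, 3) = 51: x ≡ 26 (mod 51).
  Combine with x ≡ 0 (mod 7); new modulus lcm = 357.
    Write x = 26 + 51·t and substitute into x ≡ 0 (mod 7): 51·t ≡ 0 − 26 = -26 (mod 7).
    Reduce coefficients mod 7: 2·t ≡ 2 (mod 7).
    The inverse of 2 mod 7 is 4 (since 2·4 = 8 = 1·7 + 1), so t ≡ 4·2 = 8 ≡ 1 (mod 7).
    Then x = 26 + 51·1 = 77, valid modulo lcm(51, 7) = 357: x ≡ 77 (mod 357).
  Combine with x ≡ 2 (mod 19); new modulus lcm = 6783.
    Write x = 77 + 357·t and substitute into x ≡ 2 (mod 19): 357·t ≡ 2 − 77 = -75 (mod 19).
    Reduce coefficients mod 19: 15·t ≡ 1 (mod 19).
    The inverse of 15 mod 19 is 14 (since 15·14 = 210 = 11·19 + 1), so t ≡ 14·1 = 14 ≡ 14 (mod 19).
    Then x = 77 + 357·14 = 5075, valid modulo lcm(357, 19) = 6783: x ≡ 5075 (mod 6783).
Verify against each original: 5075 mod 17 = 9, 5075 mod 3 = 2, 5075 mod 7 = 0, 5075 mod 19 = 2.

x ≡ 5075 (mod 6783).


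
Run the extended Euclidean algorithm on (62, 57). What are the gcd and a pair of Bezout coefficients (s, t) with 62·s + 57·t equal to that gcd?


Euclidean algorithm on (62, 57) — divide until remainder is 0:
  62 = 1 · 57 + 5
  57 = 11 · 5 + 2
  5 = 2 · 2 + 1
  2 = 2 · 1 + 0
gcd(62, 57) = 1.
Track Bezout coefficients alongside the remainders: start with r₀ = 62 = a·1 + b·0 (s = 1, t = 0) and r₁ = 57 = a·0 + b·1 (s = 0, t = 1); each new remainder r_{k+1} = r_{k-1} − q_k·r_k inherits s_{k+1} = s_{k-1} − q_k·s_k, t_{k+1} = t_{k-1} − q_k·t_k, so r_k = a·s_k + b·t_k at every step:
  q = 1: r = 5, s = 1 − 1·0 = 1, t = 0 − 1·1 = -1  (check: 62·1 + 57·(-1) = 5)
  q = 11: r = 2, s = 0 − 11·1 = -11, t = 1 − 11·(-1) = 12  (check: 62·(-11) + 57·12 = 2)
  q = 2: r = 1, s = 1 − 2·(-11) = 23, t = -1 − 2·12 = -25  (check: 62·23 + 57·(-25) = 1)
The row with r = 1 (the gcd) gives the Bezout coefficients s = 23, t = -25.
Result: 62 · (23) + 57 · (-25) = 1.

gcd(62, 57) = 1; s = 23, t = -25 (check: 62·23 + 57·(-25) = 1).


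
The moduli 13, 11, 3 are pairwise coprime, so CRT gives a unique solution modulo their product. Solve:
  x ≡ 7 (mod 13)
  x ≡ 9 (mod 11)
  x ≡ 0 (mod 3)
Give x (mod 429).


Moduli 13, 11, 3 are pairwise coprime; by CRT there is a unique solution modulo M = 13 · 11 · 3 = 429.
Solve pairwise, accumulating the modulus:
  Start with x ≡ 7 (mod 13).
  Combine with x ≡ 9 (mod 11): since gcd(13, 11) = 1, we get a unique residue mod 143.
    Write x = 7 + 13·t and substitute into x ≡ 9 (mod 11): 13·t ≡ 9 − 7 = 2 (mod 11).
    Reduce coefficients mod 11: 2·t ≡ 2 (mod 11).
    The inverse of 2 mod 11 is 6 (since 2·6 = 12 = 1·11 + 1), so t ≡ 6·2 = 12 ≡ 1 (mod 11).
    Then x = 7 + 13·1 = 20, valid modulo lcm(13, 11) = 143: x ≡ 20 (mod 143).
  Combine with x ≡ 0 (mod 3): since gcd(143, 3) = 1, we get a unique residue mod 429.
    Write x = 20 + 143·t and substitute into x ≡ 0 (mod 3): 143·t ≡ 0 − 20 = -20 (mod 3).
    Reduce coefficients mod 3: 2·t ≡ 1 (mod 3).
    The inverse of 2 mod 3 is 2 (since 2·2 = 4 = 1·3 + 1), so t ≡ 2·1 = 2 ≡ 2 (mod 3).
    Then x = 20 + 143·2 = 306, valid modulo lcm(143, 3) = 429: x ≡ 306 (mod 429).
Verify: 306 mod 13 = 7 ✓, 306 mod 11 = 9 ✓, 306 mod 3 = 0 ✓.

x ≡ 306 (mod 429).


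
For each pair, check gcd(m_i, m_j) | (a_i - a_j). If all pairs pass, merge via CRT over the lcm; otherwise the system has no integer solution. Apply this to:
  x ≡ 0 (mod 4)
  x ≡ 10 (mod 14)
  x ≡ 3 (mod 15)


Moduli 4, 14, 15 are not pairwise coprime, so CRT works modulo lcm(m_i) when all pairwise compatibility conditions hold.
Pairwise compatibility: gcd(m_i, m_j) must divide a_i - a_j for every pair.
Merge one congruence at a time:
  Start: x ≡ 0 (mod 4).
  Combine with x ≡ 10 (mod 14): gcd(4, 14) = 2; 10 - 0 = 10, which IS divisible by 2, so compatible.
    Write x = 0 + 4·t and substitute into x ≡ 10 (mod 14): 4·t ≡ 10 − 0 = 10 (mod 14).
    Divide the congruence (and modulus) by g = 2: 2·t ≡ 5 (mod 7).
    The inverse of 2 mod 7 is 4 (since 2·4 = 8 = 1·7 + 1), so t ≡ 4·5 = 20 ≡ 6 (mod 7).
    Then x = 0 + 4·6 = 24, valid modulo lcm(4, 14) = 28: x ≡ 24 (mod 28).
  Combine with x ≡ 3 (mod 15): gcd(28, 15) = 1; 3 - 24 = -21, which IS divisible by 1, so compatible.
    Write x = 24 + 28·t and substitute into x ≡ 3 (mod 15): 28·t ≡ 3 − 24 = -21 (mod 15).
    Reduce coefficients mod 15: 13·t ≡ 9 (mod 15).
    The inverse of 13 mod 15 is 7 (since 13·7 = 91 = 6·15 + 1), so t ≡ 7·9 = 63 ≡ 3 (mod 15).
    Then x = 24 + 28·3 = 108, valid modulo lcm(28, 15) = 420: x ≡ 108 (mod 420).
Verify: 108 mod 4 = 0, 108 mod 14 = 10, 108 mod 15 = 3.

x ≡ 108 (mod 420).


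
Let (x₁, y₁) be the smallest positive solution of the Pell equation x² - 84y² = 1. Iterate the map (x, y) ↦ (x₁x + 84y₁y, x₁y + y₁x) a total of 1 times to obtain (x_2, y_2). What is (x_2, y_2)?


Step 1: Find the fundamental solution (x₁, y₁) of x² - 84y² = 1.
  Expand √84 as a continued fraction. a₀ = ⌊√84⌋ = 9; iterate m_{k+1} = d_k·a_k − m_k, d_{k+1} = (84 − m_{k+1}²)/d_k, a_{k+1} = ⌊(a₀ + m_{k+1})/d_{k+1}⌋ (starting m₀ = 0, d₀ = 1), with convergents p_k = a_k·p_{k-1} + p_{k-2}, q_k = a_k·q_{k-1} + q_{k-2} (p₋₁ = 1, q₋₁ = 0):
  k = 0: a₀ = 9; p₀/q₀ = 9/1; p₀² − 84·q₀² = 81 − 84 = -3.
  k = 1: m = 9, d = 3, a = ⌊(9 + 9)/3⌋ = 6; p/q = (6·9 + 1)/(6·1 + 0) = 55/6; p² − 84·q² = 3025 − 3024 = 1.
  The first convergent with p² − 84·q² = 1 gives the fundamental solution (x₁, y₁) = (55, 6).
Step 2: Apply the recurrence (x_{n+1}, y_{n+1}) = (x₁x_n + 84y₁y_n, x₁y_n + y₁x_n) repeatedly.
  From (x_1, y_1) = (55, 6): x_2 = 55·55 + 84·6·6 = 6049; y_2 = 55·6 + 6·55 = 660.
Step 3: Verify x_2² - 84·y_2² = 36590401 - 36590400 = 1 (should be 1). ✓

(x_1, y_1) = (55, 6); (x_2, y_2) = (6049, 660).


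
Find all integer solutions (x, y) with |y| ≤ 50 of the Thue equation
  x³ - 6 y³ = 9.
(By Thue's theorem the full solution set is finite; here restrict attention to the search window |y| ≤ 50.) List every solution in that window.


The equation is x³ - 6y³ = 9. For fixed y, x³ = 6·y³ + 9, so a solution requires the RHS to be a perfect cube.
Strategy: iterate y from -50 to 50, compute RHS = 6·y³ + 9, and check whether it is a (positive or negative) perfect cube.
Check small values of y:
  y = 0: RHS = 9 is not a perfect cube.
  y = 1: RHS = 15 is not a perfect cube.
  y = -1: RHS = 3 is not a perfect cube.
  y = 2: RHS = 57 is not a perfect cube.
  y = -2: RHS = -39 is not a perfect cube.
  y = 3: RHS = 171 is not a perfect cube.
  y = -3: RHS = -153 is not a perfect cube.
Continuing the search up to |y| = 50 finds no solutions either.
No (x, y) in the scanned range satisfies the equation.

No integer solutions with |y| ≤ 50.


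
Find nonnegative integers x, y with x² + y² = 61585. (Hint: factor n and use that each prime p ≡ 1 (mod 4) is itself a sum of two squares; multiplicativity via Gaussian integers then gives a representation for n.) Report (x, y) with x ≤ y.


Step 1: Factor n = 61585 = 5 · 109 · 113.
Step 2: Check the mod-4 condition on each prime factor: 5 ≡ 1 (mod 4), exponent 1; 109 ≡ 1 (mod 4), exponent 1; 113 ≡ 1 (mod 4), exponent 1.
All primes ≡ 3 (mod 4) appear to even exponent (or don't appear), so by the two-squares theorem n IS expressible as a sum of two squares.
Step 3: Build a representation. Here n = 5 · 109 · 113 is a product of primes ≡ 1 (mod 4). Each prime p ≡ 1 (mod 4) is itself a sum of two squares; find a² by testing p − a² for a perfect square:
  5: 5 − 1² = 4 = 2² ⇒ 5 = 1² + 2².
  109: 109 − 1² = 108, 109 − 2² = 105, 109 − 3² = 100 = 10² ⇒ 109 = 3² + 10².
  113: 113 − 1² = 112, 113 − 2² = 109, 113 − 3² = 104, 113 − 4² = 97, 113 − 5² = 88, 113 − 6² = 77, 113 − 7² = 64 = 8² ⇒ 113 = 7² + 8².
  Combine using the Brahmagupta–Fibonacci identity (a² + b²)(c² + d²) = (ac − bd)² + (ad + bc)² = (ac + bd)² + (ad − bc)²:
  5 · 109 = 545: from (1² + 2²)(3² + 10²), take (1·3 − 2·10, 1·10 + 2·3) = (3 − 20, 10 + 6) = (-17, 16); dropping signs (only squares matter) gives (17, 16); check 17² + 16² = 289 + 256 = 545 ✓.
  545 · 113 = 61585: from (17² + 16²)(7² + 8²), take (17·7 − 16·8, 17·8 + 16·7) = (119 − 128, 136 + 112) = (-9, 248); dropping signs (only squares matter) gives (9, 248); check 9² + 248² = 81 + 61504 = 61585 ✓.
Step 4: Order so x ≤ y and verify: 9² + 248² = 81 + 61504 = 61585 = n. ✓

n = 61585 = 9² + 248² (one valid representation with x ≤ y).


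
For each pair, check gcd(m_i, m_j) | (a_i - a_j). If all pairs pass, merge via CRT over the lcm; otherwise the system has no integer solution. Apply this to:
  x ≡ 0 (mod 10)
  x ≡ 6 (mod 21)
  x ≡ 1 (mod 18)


Moduli 10, 21, 18 are not pairwise coprime, so CRT works modulo lcm(m_i) when all pairwise compatibility conditions hold.
Pairwise compatibility: gcd(m_i, m_j) must divide a_i - a_j for every pair.
Merge one congruence at a time:
  Start: x ≡ 0 (mod 10).
  Combine with x ≡ 6 (mod 21): gcd(10, 21) = 1; 6 - 0 = 6, which IS divisible by 1, so compatible.
    Write x = 0 + 10·t and substitute into x ≡ 6 (mod 21): 10·t ≡ 6 − 0 = 6 (mod 21).
    The inverse of 10 mod 21 is 19 (since 10·19 = 190 = 9·21 + 1), so t ≡ 19·6 = 114 ≡ 9 (mod 21).
    Then x = 0 + 10·9 = 90, valid modulo lcm(10, 21) = 210: x ≡ 90 (mod 210).
  Combine with x ≡ 1 (mod 18): gcd(210, 18) = 6, and 1 - 90 = -89 is NOT divisible by 6.
    ⇒ system is inconsistent (no integer solution).

No solution (the system is inconsistent).


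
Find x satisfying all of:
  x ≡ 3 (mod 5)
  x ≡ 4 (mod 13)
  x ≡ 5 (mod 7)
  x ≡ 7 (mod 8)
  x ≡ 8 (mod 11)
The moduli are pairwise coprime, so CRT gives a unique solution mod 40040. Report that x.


Product of moduli M = 5 · 13 · 7 · 8 · 11 = 40040.
Merge one congruence at a time:
  Start: x ≡ 3 (mod 5).
  Combine with x ≡ 4 (mod 13); new modulus lcm = 65.
    Write x = 3 + 5·t and substitute into x ≡ 4 (mod 13): 5·t ≡ 4 − 3 = 1 (mod 13).
    The inverse of 5 mod 13 is 8 (since 5·8 = 40 = 3·13 + 1), so t ≡ 8·1 = 8 ≡ 8 (mod 13).
    Then x = 3 + 5·8 = 43, valid modulo lcm(5, 13) = 65: x ≡ 43 (mod 65).
  Combine with x ≡ 5 (mod 7); new modulus lcm = 455.
    Write x = 43 + 65·t and substitute into x ≡ 5 (mod 7): 65·t ≡ 5 − 43 = -38 (mod 7).
    Reduce coefficients mod 7: 2·t ≡ 4 (mod 7).
    The inverse of 2 mod 7 is 4 (since 2·4 = 8 = 1·7 + 1), so t ≡ 4·4 = 16 ≡ 2 (mod 7).
    Then x = 43 + 65·2 = 173, valid modulo lcm(65, 7) = 455: x ≡ 173 (mod 455).
  Combine with x ≡ 7 (mod 8); new modulus lcm = 3640.
    Write x = 173 + 455·t and substitute into x ≡ 7 (mod 8): 455·t ≡ 7 − 173 = -166 (mod 8).
    Reduce coefficients mod 8: 7·t ≡ 2 (mod 8).
    The inverse of 7 mod 8 is 7 (since 7·7 = 49 = 6·8 + 1), so t ≡ 7·2 = 14 ≡ 6 (mod 8).
    Then x = 173 + 455·6 = 2903, valid modulo lcm(455, 8) = 3640: x ≡ 2903 (mod 3640).
  Combine with x ≡ 8 (mod 11); new modulus lcm = 40040.
    Write x = 2903 + 3640·t and substitute into x ≡ 8 (mod 11): 3640·t ≡ 8 − 2903 = -2895 (mod 11).
    Reduce coefficients mod 11: 10·t ≡ 9 (mod 11).
    The inverse of 10 mod 11 is 10 (since 10·10 = 100 = 9·11 + 1), so t ≡ 10·9 = 90 ≡ 2 (mod 11).
    Then x = 2903 + 3640·2 = 10183, valid modulo lcm(3640, 11) = 40040: x ≡ 10183 (mod 40040).
Verify against each original: 10183 mod 5 = 3, 10183 mod 13 = 4, 10183 mod 7 = 5, 10183 mod 8 = 7, 10183 mod 11 = 8.

x ≡ 10183 (mod 40040).


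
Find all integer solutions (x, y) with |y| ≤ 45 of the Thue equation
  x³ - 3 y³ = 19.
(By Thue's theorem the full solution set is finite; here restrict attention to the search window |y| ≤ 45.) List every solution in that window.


The equation is x³ - 3y³ = 19. For fixed y, x³ = 3·y³ + 19, so a solution requires the RHS to be a perfect cube.
Strategy: iterate y from -45 to 45, compute RHS = 3·y³ + 19, and check whether it is a (positive or negative) perfect cube.
Check small values of y:
  y = 0: RHS = 19 is not a perfect cube.
  y = 1: RHS = 22 is not a perfect cube.
  y = -1: RHS = 16 is not a perfect cube.
  y = 2: RHS = 43 is not a perfect cube.
  y = -2: RHS = -5 is not a perfect cube.
  y = 3: RHS = 100 is not a perfect cube.
  y = -3: RHS = -62 is not a perfect cube.
Continuing the search up to |y| = 45 finds no solutions either.
No (x, y) in the scanned range satisfies the equation.

No integer solutions with |y| ≤ 45.


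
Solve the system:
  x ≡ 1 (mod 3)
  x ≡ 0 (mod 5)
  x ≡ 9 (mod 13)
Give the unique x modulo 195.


Moduli 3, 5, 13 are pairwise coprime; by CRT there is a unique solution modulo M = 3 · 5 · 13 = 195.
Solve pairwise, accumulating the modulus:
  Start with x ≡ 1 (mod 3).
  Combine with x ≡ 0 (mod 5): since gcd(3, 5) = 1, we get a unique residue mod 15.
    Write x = 1 + 3·t and substitute into x ≡ 0 (mod 5): 3·t ≡ 0 − 1 = -1 (mod 5).
    Reduce coefficients mod 5: 3·t ≡ 4 (mod 5).
    The inverse of 3 mod 5 is 2 (since 3·2 = 6 = 1·5 + 1), so t ≡ 2·4 = 8 ≡ 3 (mod 5).
    Then x = 1 + 3·3 = 10, valid modulo lcm(3, 5) = 15: x ≡ 10 (mod 15).
  Combine with x ≡ 9 (mod 13): since gcd(15, 13) = 1, we get a unique residue mod 195.
    Write x = 10 + 15·t and substitute into x ≡ 9 (mod 13): 15·t ≡ 9 − 10 = -1 (mod 13).
    Reduce coefficients mod 13: 2·t ≡ 12 (mod 13).
    The inverse of 2 mod 13 is 7 (since 2·7 = 14 = 1·13 + 1), so t ≡ 7·12 = 84 ≡ 6 (mod 13).
    Then x = 10 + 15·6 = 100, valid modulo lcm(15, 13) = 195: x ≡ 100 (mod 195).
Verify: 100 mod 3 = 1 ✓, 100 mod 5 = 0 ✓, 100 mod 13 = 9 ✓.

x ≡ 100 (mod 195).


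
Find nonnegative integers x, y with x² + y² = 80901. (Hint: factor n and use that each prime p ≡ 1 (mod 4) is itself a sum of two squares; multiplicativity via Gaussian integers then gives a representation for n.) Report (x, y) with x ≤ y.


Step 1: Factor n = 80901 = 3^2 · 89 · 101.
Step 2: Check the mod-4 condition on each prime factor: 3 ≡ 3 (mod 4), exponent 2 (must be even); 89 ≡ 1 (mod 4), exponent 1; 101 ≡ 1 (mod 4), exponent 1.
All primes ≡ 3 (mod 4) appear to even exponent (or don't appear), so by the two-squares theorem n IS expressible as a sum of two squares.
Step 3: Build a representation. Group n = k² · m with k = 3 and m = 89 · 101 = 8989 (a product of primes ≡ 1 (mod 4)); a representation of m scales to one of n via (k·x)² + (k·y)² = k²(x² + y²). Each prime p ≡ 1 (mod 4) is itself a sum of two squares; find a² by testing p − a² for a perfect square:
  89: 89 − 1² = 88, 89 − 2² = 85, 89 − 3² = 80, 89 − 4² = 73, 89 − 5² = 64 = 8² ⇒ 89 = 5² + 8².
  101: 101 − 1² = 100 = 10² ⇒ 101 = 1² + 10².
  Combine using the Brahmagupta–Fibonacci identity (a² + b²)(c² + d²) = (ac − bd)² + (ad + bc)² = (ac + bd)² + (ad − bc)²:
  89 · 101 = 8989: from (5² + 8²)(1² + 10²), take (5·1 − 8·10, 5·10 + 8·1) = (5 − 80, 50 + 8) = (-75, 58); dropping signs (only squares matter) gives (75, 58); check 75² + 58² = 5625 + 3364 = 8989 ✓.
  Scale by k = 3: (3·75, 3·58) = (225, 174).
Step 4: Order so x ≤ y and verify: 174² + 225² = 30276 + 50625 = 80901 = n. ✓

n = 80901 = 174² + 225² (one valid representation with x ≤ y).


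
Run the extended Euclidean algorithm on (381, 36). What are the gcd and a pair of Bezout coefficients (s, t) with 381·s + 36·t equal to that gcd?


Euclidean algorithm on (381, 36) — divide until remainder is 0:
  381 = 10 · 36 + 21
  36 = 1 · 21 + 15
  21 = 1 · 15 + 6
  15 = 2 · 6 + 3
  6 = 2 · 3 + 0
gcd(381, 36) = 3.
Track Bezout coefficients alongside the remainders: start with r₀ = 381 = a·1 + b·0 (s = 1, t = 0) and r₁ = 36 = a·0 + b·1 (s = 0, t = 1); each new remainder r_{k+1} = r_{k-1} − q_k·r_k inherits s_{k+1} = s_{k-1} − q_k·s_k, t_{k+1} = t_{k-1} − q_k·t_k, so r_k = a·s_k + b·t_k at every step:
  q = 10: r = 21, s = 1 − 10·0 = 1, t = 0 − 10·1 = -10  (check: 381·1 + 36·(-10) = 21)
  q = 1: r = 15, s = 0 − 1·1 = -1, t = 1 − 1·(-10) = 11  (check: 381·(-1) + 36·11 = 15)
  q = 1: r = 6, s = 1 − 1·(-1) = 2, t = -10 − 1·11 = -21  (check: 381·2 + 36·(-21) = 6)
  q = 2: r = 3, s = -1 − 2·2 = -5, t = 11 − 2·(-21) = 53  (check: 381·(-5) + 36·53 = 3)
The row with r = 3 (the gcd) gives the Bezout coefficients s = -5, t = 53.
Result: 381 · (-5) + 36 · (53) = 3.

gcd(381, 36) = 3; s = -5, t = 53 (check: 381·(-5) + 36·53 = 3).


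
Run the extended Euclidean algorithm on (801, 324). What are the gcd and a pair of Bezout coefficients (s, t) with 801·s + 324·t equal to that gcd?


Euclidean algorithm on (801, 324) — divide until remainder is 0:
  801 = 2 · 324 + 153
  324 = 2 · 153 + 18
  153 = 8 · 18 + 9
  18 = 2 · 9 + 0
gcd(801, 324) = 9.
Track Bezout coefficients alongside the remainders: start with r₀ = 801 = a·1 + b·0 (s = 1, t = 0) and r₁ = 324 = a·0 + b·1 (s = 0, t = 1); each new remainder r_{k+1} = r_{k-1} − q_k·r_k inherits s_{k+1} = s_{k-1} − q_k·s_k, t_{k+1} = t_{k-1} − q_k·t_k, so r_k = a·s_k + b·t_k at every step:
  q = 2: r = 153, s = 1 − 2·0 = 1, t = 0 − 2·1 = -2  (check: 801·1 + 324·(-2) = 153)
  q = 2: r = 18, s = 0 − 2·1 = -2, t = 1 − 2·(-2) = 5  (check: 801·(-2) + 324·5 = 18)
  q = 8: r = 9, s = 1 − 8·(-2) = 17, t = -2 − 8·5 = -42  (check: 801·17 + 324·(-42) = 9)
The row with r = 9 (the gcd) gives the Bezout coefficients s = 17, t = -42.
Result: 801 · (17) + 324 · (-42) = 9.

gcd(801, 324) = 9; s = 17, t = -42 (check: 801·17 + 324·(-42) = 9).


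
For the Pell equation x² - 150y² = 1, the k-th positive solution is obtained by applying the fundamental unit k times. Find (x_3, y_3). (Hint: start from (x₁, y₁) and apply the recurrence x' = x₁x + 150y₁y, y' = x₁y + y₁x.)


Step 1: Find the fundamental solution (x₁, y₁) of x² - 150y² = 1.
  Expand √150 as a continued fraction. a₀ = ⌊√150⌋ = 12; iterate m_{k+1} = d_k·a_k − m_k, d_{k+1} = (150 − m_{k+1}²)/d_k, a_{k+1} = ⌊(a₀ + m_{k+1})/d_{k+1}⌋ (starting m₀ = 0, d₀ = 1), with convergents p_k = a_k·p_{k-1} + p_{k-2}, q_k = a_k·q_{k-1} + q_{k-2} (p₋₁ = 1, q₋₁ = 0):
  k = 0: a₀ = 12; p₀/q₀ = 12/1; p₀² − 150·q₀² = 144 − 150 = -6.
  k = 1: m = 12, d = 6, a = ⌊(12 + 12)/6⌋ = 4; p/q = (4·12 + 1)/(4·1 + 0) = 49/4; p² − 150·q² = 2401 − 2400 = 1.
  The first convergent with p² − 150·q² = 1 gives the fundamental solution (x₁, y₁) = (49, 4).
Step 2: Apply the recurrence (x_{n+1}, y_{n+1}) = (x₁x_n + 150y₁y_n, x₁y_n + y₁x_n) repeatedly.
  From (x_1, y_1) = (49, 4): x_2 = 49·49 + 150·4·4 = 4801; y_2 = 49·4 + 4·49 = 392.
  From (x_2, y_2) = (4801, 392): x_3 = 49·4801 + 150·4·392 = 470449; y_3 = 49·392 + 4·4801 = 38412.
Step 3: Verify x_3² - 150·y_3² = 221322261601 - 221322261600 = 1 (should be 1). ✓

(x_1, y_1) = (49, 4); (x_3, y_3) = (470449, 38412).


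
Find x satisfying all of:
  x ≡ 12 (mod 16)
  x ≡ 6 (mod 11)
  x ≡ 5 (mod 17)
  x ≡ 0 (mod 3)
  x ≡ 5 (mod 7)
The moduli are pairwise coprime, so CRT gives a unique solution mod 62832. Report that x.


Product of moduli M = 16 · 11 · 17 · 3 · 7 = 62832.
Merge one congruence at a time:
  Start: x ≡ 12 (mod 16).
  Combine with x ≡ 6 (mod 11); new modulus lcm = 176.
    Write x = 12 + 16·t and substitute into x ≡ 6 (mod 11): 16·t ≡ 6 − 12 = -6 (mod 11).
    Reduce coefficients mod 11: 5·t ≡ 5 (mod 11).
    The inverse of 5 mod 11 is 9 (since 5·9 = 45 = 4·11 + 1), so t ≡ 9·5 = 45 ≡ 1 (mod 11).
    Then x = 12 + 16·1 = 28, valid modulo lcm(16, 11) = 176: x ≡ 28 (mod 176).
  Combine with x ≡ 5 (mod 17); new modulus lcm = 2992.
    Write x = 28 + 176·t and substitute into x ≡ 5 (mod 17): 176·t ≡ 5 − 28 = -23 (mod 17).
    Reduce coefficients mod 17: 6·t ≡ 11 (mod 17).
    The inverse of 6 mod 17 is 3 (since 6·3 = 18 = 1·17 + 1), so t ≡ 3·11 = 33 ≡ 16 (mod 17).
    Then x = 28 + 176·16 = 2844, valid modulo lcm(176, 17) = 2992: x ≡ 2844 (mod 2992).
  Combine with x ≡ 0 (mod 3); new modulus lcm = 8976.
    Write x = 2844 + 2992·t and substitute into x ≡ 0 (mod 3): 2992·t ≡ 0 − 2844 = -2844 (mod 3).
    Reduce coefficients mod 3: 1·t ≡ 0 (mod 3).
    So t ≡ 0 (mod 3).
    Then x = 2844 + 2992·0 = 2844, valid modulo lcm(2992, 3) = 8976: x ≡ 2844 (mod 8976).
  Combine with x ≡ 5 (mod 7); new modulus lcm = 62832.
    Write x = 2844 + 8976·t and substitute into x ≡ 5 (mod 7): 8976·t ≡ 5 − 2844 = -2839 (mod 7).
    Reduce coefficients mod 7: 2·t ≡ 3 (mod 7).
    The inverse of 2 mod 7 is 4 (since 2·4 = 8 = 1·7 + 1), so t ≡ 4·3 = 12 ≡ 5 (mod 7).
    Then x = 2844 + 8976·5 = 47724, valid modulo lcm(8976, 7) = 62832: x ≡ 47724 (mod 62832).
Verify against each original: 47724 mod 16 = 12, 47724 mod 11 = 6, 47724 mod 17 = 5, 47724 mod 3 = 0, 47724 mod 7 = 5.

x ≡ 47724 (mod 62832).
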